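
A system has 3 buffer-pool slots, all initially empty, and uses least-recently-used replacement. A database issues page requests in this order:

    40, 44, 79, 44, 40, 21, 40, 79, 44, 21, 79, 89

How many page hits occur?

4

40 → miss, frames {40}
44 → miss, frames {40,44}
79 → miss, frames {40,44,79}
44 → hit
40 → hit
21 → miss, evict 79, frames {44,40,21}
40 → hit
79 → miss, evict 44, frames {21,40,79}
44 → miss, evict 21, frames {40,79,44}
21 → miss, evict 40, frames {79,44,21}
79 → hit
89 → miss, evict 44, frames {21,79,89}
Hits: 4.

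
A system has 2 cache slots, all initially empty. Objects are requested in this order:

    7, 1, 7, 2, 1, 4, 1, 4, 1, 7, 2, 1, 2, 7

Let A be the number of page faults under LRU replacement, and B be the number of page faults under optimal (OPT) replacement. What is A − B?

Under LRU: F F . F F F . . . F F F . F → 9 faults.
Under OPT: F F . F . F . . . F F . . F → 7 faults.
A − B = 9 − 7 = 2.

2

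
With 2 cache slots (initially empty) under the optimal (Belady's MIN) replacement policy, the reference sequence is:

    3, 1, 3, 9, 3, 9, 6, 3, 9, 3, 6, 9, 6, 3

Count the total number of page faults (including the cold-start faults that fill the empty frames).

3: fault, frames {3}
1: fault, frames {3,1}
3: hit
9: fault, evict 1, frames {3,9}
3: hit
9: hit
6: fault, evict 9, frames {3,6}
3: hit
9: fault, evict 6, frames {3,9}
3: hit
6: fault, evict 3, frames {9,6}
9: hit
6: hit
3: fault, evict 6, frames {9,3}
Page faults: 7.

7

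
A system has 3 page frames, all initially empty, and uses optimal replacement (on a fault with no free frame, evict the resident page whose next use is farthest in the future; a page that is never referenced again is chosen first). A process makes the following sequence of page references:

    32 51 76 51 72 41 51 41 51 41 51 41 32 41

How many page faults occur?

32 → fault, frames [32]
51 → fault, frames [32, 51]
76 → fault, frames [32, 51, 76]
51 → hit
72 → fault, evict 76, frames [32, 51, 72]
41 → fault, evict 72, frames [32, 51, 41]
51 → hit
41 → hit
51 → hit
41 → hit
51 → hit
41 → hit
32 → hit
41 → hit
Page faults: 5.

5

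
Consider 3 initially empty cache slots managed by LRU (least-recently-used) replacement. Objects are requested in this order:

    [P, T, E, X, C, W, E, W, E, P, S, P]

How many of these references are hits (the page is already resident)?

P -> fault, frames {P}
T -> fault, frames {P,T}
E -> fault, frames {P,T,E}
X -> fault, evict P, frames {T,E,X}
C -> fault, evict T, frames {E,X,C}
W -> fault, evict E, frames {X,C,W}
E -> fault, evict X, frames {C,W,E}
W -> hit
E -> hit
P -> fault, evict C, frames {W,E,P}
S -> fault, evict W, frames {E,P,S}
P -> hit
Hits: 3.

3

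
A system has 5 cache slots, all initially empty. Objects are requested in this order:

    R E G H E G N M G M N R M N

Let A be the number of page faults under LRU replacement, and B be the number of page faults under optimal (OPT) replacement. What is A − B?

Under LRU: F F F F . . F F . . . F . . → 7 faults.
Under OPT: F F F F . . F F . . . . . . → 6 faults.
A − B = 7 − 6 = 1.

1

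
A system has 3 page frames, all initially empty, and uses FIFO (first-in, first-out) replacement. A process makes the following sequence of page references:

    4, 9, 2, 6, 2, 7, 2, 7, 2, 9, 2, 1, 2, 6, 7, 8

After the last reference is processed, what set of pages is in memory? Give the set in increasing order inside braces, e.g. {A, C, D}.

{6, 7, 8}

4 -> miss, frames [4]
9 -> miss, frames [4, 9]
2 -> miss, frames [4, 9, 2]
6 -> miss, evict 4, frames [9, 2, 6]
2 -> hit
7 -> miss, evict 9, frames [2, 6, 7]
2 -> hit
7 -> hit
2 -> hit
9 -> miss, evict 2, frames [6, 7, 9]
2 -> miss, evict 6, frames [7, 9, 2]
1 -> miss, evict 7, frames [9, 2, 1]
2 -> hit
6 -> miss, evict 9, frames [2, 1, 6]
7 -> miss, evict 2, frames [1, 6, 7]
8 -> miss, evict 1, frames [6, 7, 8]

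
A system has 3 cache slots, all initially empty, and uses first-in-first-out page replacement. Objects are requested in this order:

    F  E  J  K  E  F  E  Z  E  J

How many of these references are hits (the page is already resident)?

2

F: fault, frames (F)
E: fault, frames (F E)
J: fault, frames (F E J)
K: fault, evict F, frames (E J K)
E: hit
F: fault, evict E, frames (J K F)
E: fault, evict J, frames (K F E)
Z: fault, evict K, frames (F E Z)
E: hit
J: fault, evict F, frames (E Z J)
Hits: 2.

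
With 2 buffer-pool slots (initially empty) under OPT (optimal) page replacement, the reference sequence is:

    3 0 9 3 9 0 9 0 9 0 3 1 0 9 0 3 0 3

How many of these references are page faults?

8

3 -> fault, frames (3)
0 -> fault, frames (3 0)
9 -> fault, evict 0, frames (3 9)
3 -> hit
9 -> hit
0 -> fault, evict 3, frames (9 0)
9 -> hit
0 -> hit
9 -> hit
0 -> hit
3 -> fault, evict 9, frames (0 3)
1 -> fault, evict 3, frames (0 1)
0 -> hit
9 -> fault, evict 1, frames (0 9)
0 -> hit
3 -> fault, evict 9, frames (0 3)
0 -> hit
3 -> hit
Page faults: 8.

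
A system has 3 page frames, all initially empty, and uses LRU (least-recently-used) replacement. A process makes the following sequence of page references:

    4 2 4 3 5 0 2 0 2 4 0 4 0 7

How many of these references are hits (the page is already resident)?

6

4 -> miss, frames (4)
2 -> miss, frames (4 2)
4 -> hit
3 -> miss, frames (2 4 3)
5 -> miss, evict 2, frames (4 3 5)
0 -> miss, evict 4, frames (3 5 0)
2 -> miss, evict 3, frames (5 0 2)
0 -> hit
2 -> hit
4 -> miss, evict 5, frames (0 2 4)
0 -> hit
4 -> hit
0 -> hit
7 -> miss, evict 2, frames (4 0 7)
Hits: 6.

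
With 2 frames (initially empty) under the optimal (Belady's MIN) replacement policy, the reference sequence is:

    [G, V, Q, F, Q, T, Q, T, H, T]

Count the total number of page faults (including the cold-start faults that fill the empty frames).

6

G: miss, frames (G)
V: miss, frames (G V)
Q: miss, evict V, frames (G Q)
F: miss, evict G, frames (Q F)
Q: hit
T: miss, evict F, frames (Q T)
Q: hit
T: hit
H: miss, evict Q, frames (T H)
T: hit
Page faults: 6.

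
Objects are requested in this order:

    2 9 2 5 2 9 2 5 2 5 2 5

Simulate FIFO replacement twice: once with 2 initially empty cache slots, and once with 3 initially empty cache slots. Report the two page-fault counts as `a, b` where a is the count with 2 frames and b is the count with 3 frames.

2 frames: F F . F F F . F F . . . → 7 faults.
3 frames: F F . F . . . . . . . . → 3 faults.
3 < 7: adding a frame reduced faults, as is typical.

7, 3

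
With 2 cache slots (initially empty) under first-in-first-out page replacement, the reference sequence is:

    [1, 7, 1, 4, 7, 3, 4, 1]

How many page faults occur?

5

1: fault, frames {1}
7: fault, frames {1,7}
1: hit
4: fault, evict 1, frames {7,4}
7: hit
3: fault, evict 7, frames {4,3}
4: hit
1: fault, evict 4, frames {3,1}
Page faults: 5.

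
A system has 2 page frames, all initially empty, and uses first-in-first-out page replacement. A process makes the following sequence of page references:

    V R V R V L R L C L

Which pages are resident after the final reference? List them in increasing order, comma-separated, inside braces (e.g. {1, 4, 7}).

{C, L}

V -> fault, frames {V}
R -> fault, frames {V,R}
V -> hit
R -> hit
V -> hit
L -> fault, evict V, frames {R,L}
R -> hit
L -> hit
C -> fault, evict R, frames {L,C}
L -> hit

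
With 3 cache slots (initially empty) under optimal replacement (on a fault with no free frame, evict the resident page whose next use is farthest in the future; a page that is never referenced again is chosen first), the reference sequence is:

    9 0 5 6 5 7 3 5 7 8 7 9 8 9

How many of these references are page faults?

9: miss, frames (9)
0: miss, frames (9 0)
5: miss, frames (9 0 5)
6: miss, evict 0, frames (9 5 6)
5: hit
7: miss, evict 6, frames (9 5 7)
3: miss, evict 9, frames (5 7 3)
5: hit
7: hit
8: miss, evict 3, frames (5 7 8)
7: hit
9: miss, evict 7, frames (5 8 9)
8: hit
9: hit
Page faults: 8.

8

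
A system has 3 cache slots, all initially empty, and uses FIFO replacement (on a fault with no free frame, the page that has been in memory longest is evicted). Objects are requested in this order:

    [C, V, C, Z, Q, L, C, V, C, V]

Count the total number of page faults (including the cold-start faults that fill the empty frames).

7

C: miss, frames {C}
V: miss, frames {C,V}
C: hit
Z: miss, frames {C,V,Z}
Q: miss, evict C, frames {V,Z,Q}
L: miss, evict V, frames {Z,Q,L}
C: miss, evict Z, frames {Q,L,C}
V: miss, evict Q, frames {L,C,V}
C: hit
V: hit
Page faults: 7.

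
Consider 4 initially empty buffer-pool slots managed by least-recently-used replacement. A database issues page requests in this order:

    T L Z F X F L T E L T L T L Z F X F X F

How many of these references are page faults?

T: fault, frames {T}
L: fault, frames {T,L}
Z: fault, frames {T,L,Z}
F: fault, frames {T,L,Z,F}
X: fault, evict T, frames {L,Z,F,X}
F: hit
L: hit
T: fault, evict Z, frames {X,F,L,T}
E: fault, evict X, frames {F,L,T,E}
L: hit
T: hit
L: hit
T: hit
L: hit
Z: fault, evict F, frames {E,T,L,Z}
F: fault, evict E, frames {T,L,Z,F}
X: fault, evict T, frames {L,Z,F,X}
F: hit
X: hit
F: hit
Page faults: 10.

10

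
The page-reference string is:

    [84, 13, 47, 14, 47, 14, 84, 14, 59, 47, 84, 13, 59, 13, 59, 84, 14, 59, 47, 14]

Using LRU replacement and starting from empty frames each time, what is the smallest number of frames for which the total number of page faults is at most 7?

f=1: 20 faults
f=2: 15 faults
f=3: 12 faults
f=4: 8 faults
f=5: 5 faults
Smallest f with faults ≤ 7 is 5.

5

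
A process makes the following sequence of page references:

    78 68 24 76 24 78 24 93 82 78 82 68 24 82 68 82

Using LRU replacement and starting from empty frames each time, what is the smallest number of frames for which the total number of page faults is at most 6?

f=1: 16 faults
f=2: 12 faults
f=3: 10 faults
f=4: 8 faults
f=5: 7 faults
f=6: 6 faults
Smallest f with faults ≤ 6 is 6.

6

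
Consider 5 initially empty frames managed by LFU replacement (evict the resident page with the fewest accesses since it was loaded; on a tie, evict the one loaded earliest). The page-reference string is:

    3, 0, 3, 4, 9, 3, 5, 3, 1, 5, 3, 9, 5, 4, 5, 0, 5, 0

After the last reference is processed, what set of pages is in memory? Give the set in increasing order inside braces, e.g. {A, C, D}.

{0, 3, 4, 5, 9}

3: miss, frames (3)
0: miss, frames (3 0)
3: hit
4: miss, frames (3 0 4)
9: miss, frames (3 0 4 9)
3: hit
5: miss, frames (3 0 4 9 5)
3: hit
1: miss, evict 0, frames (3 4 9 5 1)
5: hit
3: hit
9: hit
5: hit
4: hit
5: hit
0: miss, evict 1, frames (3 4 9 5 0)
5: hit
0: hit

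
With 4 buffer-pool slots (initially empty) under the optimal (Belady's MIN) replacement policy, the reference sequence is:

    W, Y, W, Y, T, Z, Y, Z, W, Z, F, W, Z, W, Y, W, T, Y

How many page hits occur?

W: fault, frames {W}
Y: fault, frames {W,Y}
W: hit
Y: hit
T: fault, frames {W,Y,T}
Z: fault, frames {W,Y,T,Z}
Y: hit
Z: hit
W: hit
Z: hit
F: fault, evict T, frames {W,Y,Z,F}
W: hit
Z: hit
W: hit
Y: hit
W: hit
T: fault, evict F, frames {W,Y,Z,T}
Y: hit
Hits: 12.

12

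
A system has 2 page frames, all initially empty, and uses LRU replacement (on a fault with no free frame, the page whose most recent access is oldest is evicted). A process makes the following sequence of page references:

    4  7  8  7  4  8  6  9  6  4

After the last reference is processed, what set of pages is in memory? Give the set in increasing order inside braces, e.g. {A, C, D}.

{4, 6}

4 → miss, frames (4)
7 → miss, frames (4 7)
8 → miss, evict 4, frames (7 8)
7 → hit
4 → miss, evict 8, frames (7 4)
8 → miss, evict 7, frames (4 8)
6 → miss, evict 4, frames (8 6)
9 → miss, evict 8, frames (6 9)
6 → hit
4 → miss, evict 9, frames (6 4)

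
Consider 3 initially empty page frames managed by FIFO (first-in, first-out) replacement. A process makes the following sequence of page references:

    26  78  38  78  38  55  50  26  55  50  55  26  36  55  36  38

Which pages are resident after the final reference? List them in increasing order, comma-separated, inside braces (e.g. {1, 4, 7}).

26 → fault, frames (26)
78 → fault, frames (26 78)
38 → fault, frames (26 78 38)
78 → hit
38 → hit
55 → fault, evict 26, frames (78 38 55)
50 → fault, evict 78, frames (38 55 50)
26 → fault, evict 38, frames (55 50 26)
55 → hit
50 → hit
55 → hit
26 → hit
36 → fault, evict 55, frames (50 26 36)
55 → fault, evict 50, frames (26 36 55)
36 → hit
38 → fault, evict 26, frames (36 55 38)

{36, 38, 55}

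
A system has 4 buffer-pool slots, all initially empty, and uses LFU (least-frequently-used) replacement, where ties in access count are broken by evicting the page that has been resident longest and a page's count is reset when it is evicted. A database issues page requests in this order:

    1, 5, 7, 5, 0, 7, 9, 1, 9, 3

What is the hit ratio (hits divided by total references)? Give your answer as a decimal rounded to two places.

0.30

1 -> fault, frames [1]
5 -> fault, frames [1, 5]
7 -> fault, frames [1, 5, 7]
5 -> hit
0 -> fault, frames [1, 5, 7, 0]
7 -> hit
9 -> fault, evict 1, frames [5, 7, 0, 9]
1 -> fault, evict 0, frames [5, 7, 9, 1]
9 -> hit
3 -> fault, evict 1, frames [5, 7, 9, 3]
Hits: 3 of 10 references → 3/10 = 0.3000.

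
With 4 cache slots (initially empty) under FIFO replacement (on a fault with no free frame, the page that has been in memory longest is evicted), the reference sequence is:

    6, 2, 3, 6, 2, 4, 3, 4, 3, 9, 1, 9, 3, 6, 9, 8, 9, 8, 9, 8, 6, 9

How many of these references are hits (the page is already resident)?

14

6 -> miss, frames [6]
2 -> miss, frames [6, 2]
3 -> miss, frames [6, 2, 3]
6 -> hit
2 -> hit
4 -> miss, frames [6, 2, 3, 4]
3 -> hit
4 -> hit
3 -> hit
9 -> miss, evict 6, frames [2, 3, 4, 9]
1 -> miss, evict 2, frames [3, 4, 9, 1]
9 -> hit
3 -> hit
6 -> miss, evict 3, frames [4, 9, 1, 6]
9 -> hit
8 -> miss, evict 4, frames [9, 1, 6, 8]
9 -> hit
8 -> hit
9 -> hit
8 -> hit
6 -> hit
9 -> hit
Hits: 14.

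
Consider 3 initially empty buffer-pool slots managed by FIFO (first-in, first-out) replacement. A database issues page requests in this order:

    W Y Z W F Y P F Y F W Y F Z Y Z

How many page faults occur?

10

W -> miss, frames {W}
Y -> miss, frames {W,Y}
Z -> miss, frames {W,Y,Z}
W -> hit
F -> miss, evict W, frames {Y,Z,F}
Y -> hit
P -> miss, evict Y, frames {Z,F,P}
F -> hit
Y -> miss, evict Z, frames {F,P,Y}
F -> hit
W -> miss, evict F, frames {P,Y,W}
Y -> hit
F -> miss, evict P, frames {Y,W,F}
Z -> miss, evict Y, frames {W,F,Z}
Y -> miss, evict W, frames {F,Z,Y}
Z -> hit
Page faults: 10.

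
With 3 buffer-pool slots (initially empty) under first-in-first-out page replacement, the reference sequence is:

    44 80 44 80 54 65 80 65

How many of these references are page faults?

4

44 -> fault, frames {44}
80 -> fault, frames {44,80}
44 -> hit
80 -> hit
54 -> fault, frames {44,80,54}
65 -> fault, evict 44, frames {80,54,65}
80 -> hit
65 -> hit
Page faults: 4.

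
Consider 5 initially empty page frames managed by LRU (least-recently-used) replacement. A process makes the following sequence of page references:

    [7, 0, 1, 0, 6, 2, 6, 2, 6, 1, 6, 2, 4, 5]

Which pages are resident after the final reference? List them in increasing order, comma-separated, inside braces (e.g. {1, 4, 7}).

{1, 2, 4, 5, 6}

7 → fault, frames {7}
0 → fault, frames {7,0}
1 → fault, frames {7,0,1}
0 → hit
6 → fault, frames {7,1,0,6}
2 → fault, frames {7,1,0,6,2}
6 → hit
2 → hit
6 → hit
1 → hit
6 → hit
2 → hit
4 → fault, evict 7, frames {0,1,6,2,4}
5 → fault, evict 0, frames {1,6,2,4,5}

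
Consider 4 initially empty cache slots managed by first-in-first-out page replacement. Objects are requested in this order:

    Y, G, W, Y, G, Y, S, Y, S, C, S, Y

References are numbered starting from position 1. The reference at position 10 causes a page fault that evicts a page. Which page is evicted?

Y

pos 1: Y -> fault, frames (Y)
pos 2: G -> fault, frames (Y G)
pos 3: W -> fault, frames (Y G W)
pos 4: Y -> hit
pos 5: G -> hit
pos 6: Y -> hit
pos 7: S -> fault, frames (Y G W S)
pos 8: Y -> hit
pos 9: S -> hit
pos 10: C -> fault, evict Y, frames (G W S C)
At position 10, page Y is evicted.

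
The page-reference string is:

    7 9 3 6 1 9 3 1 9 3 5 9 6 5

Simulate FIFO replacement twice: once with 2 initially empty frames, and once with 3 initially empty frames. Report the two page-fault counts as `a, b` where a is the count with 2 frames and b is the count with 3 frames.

14, 9

2 frames: F F F F F F F F F F F F F F → 14 faults.
3 frames: F F F F F F F . . . F . F . → 9 faults.
9 < 14: adding a frame reduced faults, as is typical.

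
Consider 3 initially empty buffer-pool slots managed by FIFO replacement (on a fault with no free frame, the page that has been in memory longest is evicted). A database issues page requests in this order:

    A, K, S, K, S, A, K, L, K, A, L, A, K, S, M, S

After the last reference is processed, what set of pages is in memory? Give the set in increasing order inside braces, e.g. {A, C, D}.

{K, M, S}

A: fault, frames {A}
K: fault, frames {A,K}
S: fault, frames {A,K,S}
K: hit
S: hit
A: hit
K: hit
L: fault, evict A, frames {K,S,L}
K: hit
A: fault, evict K, frames {S,L,A}
L: hit
A: hit
K: fault, evict S, frames {L,A,K}
S: fault, evict L, frames {A,K,S}
M: fault, evict A, frames {K,S,M}
S: hit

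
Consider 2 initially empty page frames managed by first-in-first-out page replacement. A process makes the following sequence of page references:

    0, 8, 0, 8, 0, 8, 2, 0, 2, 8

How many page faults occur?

0 → miss, frames {0}
8 → miss, frames {0,8}
0 → hit
8 → hit
0 → hit
8 → hit
2 → miss, evict 0, frames {8,2}
0 → miss, evict 8, frames {2,0}
2 → hit
8 → miss, evict 2, frames {0,8}
Page faults: 5.

5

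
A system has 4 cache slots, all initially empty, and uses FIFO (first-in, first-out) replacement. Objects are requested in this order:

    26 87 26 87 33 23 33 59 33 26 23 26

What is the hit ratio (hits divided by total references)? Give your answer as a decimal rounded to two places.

0.50

26 -> fault, frames {26}
87 -> fault, frames {26,87}
26 -> hit
87 -> hit
33 -> fault, frames {26,87,33}
23 -> fault, frames {26,87,33,23}
33 -> hit
59 -> fault, evict 26, frames {87,33,23,59}
33 -> hit
26 -> fault, evict 87, frames {33,23,59,26}
23 -> hit
26 -> hit
Hits: 6 of 12 references → 6/12 = 0.5000.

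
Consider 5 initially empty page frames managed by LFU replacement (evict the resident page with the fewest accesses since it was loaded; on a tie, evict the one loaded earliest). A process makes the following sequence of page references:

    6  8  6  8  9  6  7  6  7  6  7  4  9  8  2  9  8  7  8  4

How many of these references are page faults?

6 → miss, frames (6)
8 → miss, frames (6 8)
6 → hit
8 → hit
9 → miss, frames (6 8 9)
6 → hit
7 → miss, frames (6 8 9 7)
6 → hit
7 → hit
6 → hit
7 → hit
4 → miss, frames (6 8 9 7 4)
9 → hit
8 → hit
2 → miss, evict 4, frames (6 8 9 7 2)
9 → hit
8 → hit
7 → hit
8 → hit
4 → miss, evict 2, frames (6 8 9 7 4)
Page faults: 7.

7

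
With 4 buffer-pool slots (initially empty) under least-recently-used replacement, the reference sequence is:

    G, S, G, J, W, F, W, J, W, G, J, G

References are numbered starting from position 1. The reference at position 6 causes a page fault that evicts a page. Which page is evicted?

pos 1: G → fault, frames [G]
pos 2: S → fault, frames [G, S]
pos 3: G → hit
pos 4: J → fault, frames [S, G, J]
pos 5: W → fault, frames [S, G, J, W]
pos 6: F → fault, evict S, frames [G, J, W, F]
At position 6, page S is evicted.

S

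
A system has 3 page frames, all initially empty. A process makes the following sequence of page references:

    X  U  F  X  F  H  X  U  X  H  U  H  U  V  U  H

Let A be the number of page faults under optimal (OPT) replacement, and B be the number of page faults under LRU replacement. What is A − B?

Under OPT: F F F . . F . . . . . . . F . . → 5 faults.
Under LRU: F F F . . F . F . . . . . F . . → 6 faults.
A − B = 5 − 6 = -1.

-1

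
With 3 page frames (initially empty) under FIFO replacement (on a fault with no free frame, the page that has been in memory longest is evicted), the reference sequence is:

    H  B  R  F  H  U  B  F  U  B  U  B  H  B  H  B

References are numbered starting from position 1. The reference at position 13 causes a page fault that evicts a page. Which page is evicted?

U

pos 1: H -> miss, frames {H}
pos 2: B -> miss, frames {H,B}
pos 3: R -> miss, frames {H,B,R}
pos 4: F -> miss, evict H, frames {B,R,F}
pos 5: H -> miss, evict B, frames {R,F,H}
pos 6: U -> miss, evict R, frames {F,H,U}
pos 7: B -> miss, evict F, frames {H,U,B}
pos 8: F -> miss, evict H, frames {U,B,F}
pos 9: U -> hit
pos 10: B -> hit
pos 11: U -> hit
pos 12: B -> hit
pos 13: H -> miss, evict U, frames {B,F,H}
At position 13, page U is evicted.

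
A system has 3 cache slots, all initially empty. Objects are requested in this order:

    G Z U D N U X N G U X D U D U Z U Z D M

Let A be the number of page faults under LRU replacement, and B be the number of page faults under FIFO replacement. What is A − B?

Under LRU: F F F F F . F . F F F F . . . F . . . F → 12 faults.
Under FIFO: F F F F F . F . F F . F . . . F . . . F → 11 faults.
A − B = 12 − 11 = 1.

1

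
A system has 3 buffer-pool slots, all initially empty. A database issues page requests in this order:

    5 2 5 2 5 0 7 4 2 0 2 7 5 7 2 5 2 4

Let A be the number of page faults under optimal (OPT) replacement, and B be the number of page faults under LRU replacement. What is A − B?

-2

Under OPT: F F . . . F F F . . . F F . . . . F → 8 faults.
Under LRU: F F . . . F F F F F . F F . . . . F → 10 faults.
A − B = 8 − 10 = -2.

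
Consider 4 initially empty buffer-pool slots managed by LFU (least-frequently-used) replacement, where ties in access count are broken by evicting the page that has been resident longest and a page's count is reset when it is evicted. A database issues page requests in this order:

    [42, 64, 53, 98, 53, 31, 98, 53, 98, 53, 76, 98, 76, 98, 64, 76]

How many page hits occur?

42 -> fault, frames {42}
64 -> fault, frames {42,64}
53 -> fault, frames {42,64,53}
98 -> fault, frames {42,64,53,98}
53 -> hit
31 -> fault, evict 42, frames {64,53,98,31}
98 -> hit
53 -> hit
98 -> hit
53 -> hit
76 -> fault, evict 64, frames {53,98,31,76}
98 -> hit
76 -> hit
98 -> hit
64 -> fault, evict 31, frames {53,98,76,64}
76 -> hit
Hits: 9.

9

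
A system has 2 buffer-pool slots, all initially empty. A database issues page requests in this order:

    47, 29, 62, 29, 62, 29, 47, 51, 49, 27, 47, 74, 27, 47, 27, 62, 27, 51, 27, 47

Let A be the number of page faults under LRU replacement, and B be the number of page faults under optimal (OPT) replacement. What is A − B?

2

Under LRU: F F F . . . F F F F F F F F . F . F . F → 14 faults.
Under OPT: F F F . . . F F F F . F . F . F . F . F → 12 faults.
A − B = 14 − 12 = 2.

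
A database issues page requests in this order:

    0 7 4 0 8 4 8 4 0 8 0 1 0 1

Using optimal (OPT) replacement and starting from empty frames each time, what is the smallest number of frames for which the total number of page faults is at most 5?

f=1: 14 faults
f=2: 6 faults
f=3: 5 faults
f=4: 5 faults
f=5: 5 faults
Smallest f with faults ≤ 5 is 3.

3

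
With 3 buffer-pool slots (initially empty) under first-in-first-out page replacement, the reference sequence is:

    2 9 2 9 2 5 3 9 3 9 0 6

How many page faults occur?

6

2 → miss, frames [2]
9 → miss, frames [2, 9]
2 → hit
9 → hit
2 → hit
5 → miss, frames [2, 9, 5]
3 → miss, evict 2, frames [9, 5, 3]
9 → hit
3 → hit
9 → hit
0 → miss, evict 9, frames [5, 3, 0]
6 → miss, evict 5, frames [3, 0, 6]
Page faults: 6.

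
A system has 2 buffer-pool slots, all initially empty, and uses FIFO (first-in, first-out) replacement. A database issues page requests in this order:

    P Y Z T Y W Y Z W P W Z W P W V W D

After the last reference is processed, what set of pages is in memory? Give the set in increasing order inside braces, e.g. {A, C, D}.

P -> fault, frames {P}
Y -> fault, frames {P,Y}
Z -> fault, evict P, frames {Y,Z}
T -> fault, evict Y, frames {Z,T}
Y -> fault, evict Z, frames {T,Y}
W -> fault, evict T, frames {Y,W}
Y -> hit
Z -> fault, evict Y, frames {W,Z}
W -> hit
P -> fault, evict W, frames {Z,P}
W -> fault, evict Z, frames {P,W}
Z -> fault, evict P, frames {W,Z}
W -> hit
P -> fault, evict W, frames {Z,P}
W -> fault, evict Z, frames {P,W}
V -> fault, evict P, frames {W,V}
W -> hit
D -> fault, evict W, frames {V,D}

{D, V}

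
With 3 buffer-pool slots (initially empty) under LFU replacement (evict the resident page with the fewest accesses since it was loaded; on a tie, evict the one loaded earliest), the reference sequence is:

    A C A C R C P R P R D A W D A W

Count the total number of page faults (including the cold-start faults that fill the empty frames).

11

A: miss, frames {A}
C: miss, frames {A,C}
A: hit
C: hit
R: miss, frames {A,C,R}
C: hit
P: miss, evict R, frames {A,C,P}
R: miss, evict P, frames {A,C,R}
P: miss, evict R, frames {A,C,P}
R: miss, evict P, frames {A,C,R}
D: miss, evict R, frames {A,C,D}
A: hit
W: miss, evict D, frames {A,C,W}
D: miss, evict W, frames {A,C,D}
A: hit
W: miss, evict D, frames {A,C,W}
Page faults: 11.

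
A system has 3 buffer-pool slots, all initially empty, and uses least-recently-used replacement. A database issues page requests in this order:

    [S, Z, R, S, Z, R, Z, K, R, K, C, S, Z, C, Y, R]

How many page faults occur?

S: miss, frames [S]
Z: miss, frames [S, Z]
R: miss, frames [S, Z, R]
S: hit
Z: hit
R: hit
Z: hit
K: miss, evict S, frames [R, Z, K]
R: hit
K: hit
C: miss, evict Z, frames [R, K, C]
S: miss, evict R, frames [K, C, S]
Z: miss, evict K, frames [C, S, Z]
C: hit
Y: miss, evict S, frames [Z, C, Y]
R: miss, evict Z, frames [C, Y, R]
Page faults: 9.

9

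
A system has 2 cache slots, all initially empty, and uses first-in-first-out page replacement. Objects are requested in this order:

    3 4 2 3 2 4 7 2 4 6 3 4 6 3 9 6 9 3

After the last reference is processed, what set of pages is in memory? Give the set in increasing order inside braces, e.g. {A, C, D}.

{3, 6}

3 → fault, frames [3]
4 → fault, frames [3, 4]
2 → fault, evict 3, frames [4, 2]
3 → fault, evict 4, frames [2, 3]
2 → hit
4 → fault, evict 2, frames [3, 4]
7 → fault, evict 3, frames [4, 7]
2 → fault, evict 4, frames [7, 2]
4 → fault, evict 7, frames [2, 4]
6 → fault, evict 2, frames [4, 6]
3 → fault, evict 4, frames [6, 3]
4 → fault, evict 6, frames [3, 4]
6 → fault, evict 3, frames [4, 6]
3 → fault, evict 4, frames [6, 3]
9 → fault, evict 6, frames [3, 9]
6 → fault, evict 3, frames [9, 6]
9 → hit
3 → fault, evict 9, frames [6, 3]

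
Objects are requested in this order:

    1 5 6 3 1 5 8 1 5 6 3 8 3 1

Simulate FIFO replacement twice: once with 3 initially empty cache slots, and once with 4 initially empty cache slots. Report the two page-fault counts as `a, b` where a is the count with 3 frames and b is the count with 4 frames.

10, 11

3 frames: F F F F F F F . . F F . . F → 10 faults.
4 frames: F F F F . . F F F F F F . F → 11 faults.
11 > 10: adding a frame increased faults — Belady's anomaly.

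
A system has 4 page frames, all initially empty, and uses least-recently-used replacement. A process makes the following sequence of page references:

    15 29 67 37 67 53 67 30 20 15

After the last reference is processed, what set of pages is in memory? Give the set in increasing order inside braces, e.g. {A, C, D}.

{15, 20, 30, 67}

15: miss, frames {15}
29: miss, frames {15,29}
67: miss, frames {15,29,67}
37: miss, frames {15,29,67,37}
67: hit
53: miss, evict 15, frames {29,37,67,53}
67: hit
30: miss, evict 29, frames {37,53,67,30}
20: miss, evict 37, frames {53,67,30,20}
15: miss, evict 53, frames {67,30,20,15}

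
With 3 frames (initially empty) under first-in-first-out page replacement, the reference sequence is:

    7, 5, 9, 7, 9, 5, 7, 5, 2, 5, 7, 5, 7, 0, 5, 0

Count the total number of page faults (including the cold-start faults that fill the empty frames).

7

7 -> miss, frames [7]
5 -> miss, frames [7, 5]
9 -> miss, frames [7, 5, 9]
7 -> hit
9 -> hit
5 -> hit
7 -> hit
5 -> hit
2 -> miss, evict 7, frames [5, 9, 2]
5 -> hit
7 -> miss, evict 5, frames [9, 2, 7]
5 -> miss, evict 9, frames [2, 7, 5]
7 -> hit
0 -> miss, evict 2, frames [7, 5, 0]
5 -> hit
0 -> hit
Page faults: 7.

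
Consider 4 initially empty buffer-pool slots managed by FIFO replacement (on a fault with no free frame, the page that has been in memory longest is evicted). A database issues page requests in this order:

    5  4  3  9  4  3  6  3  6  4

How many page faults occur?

5

5 -> miss, frames (5)
4 -> miss, frames (5 4)
3 -> miss, frames (5 4 3)
9 -> miss, frames (5 4 3 9)
4 -> hit
3 -> hit
6 -> miss, evict 5, frames (4 3 9 6)
3 -> hit
6 -> hit
4 -> hit
Page faults: 5.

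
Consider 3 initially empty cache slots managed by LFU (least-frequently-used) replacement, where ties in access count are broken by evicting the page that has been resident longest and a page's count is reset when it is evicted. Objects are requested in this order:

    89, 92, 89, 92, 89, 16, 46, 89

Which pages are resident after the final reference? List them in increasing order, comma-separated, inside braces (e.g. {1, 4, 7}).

{46, 89, 92}

89 -> fault, frames (89)
92 -> fault, frames (89 92)
89 -> hit
92 -> hit
89 -> hit
16 -> fault, frames (89 92 16)
46 -> fault, evict 16, frames (89 92 46)
89 -> hit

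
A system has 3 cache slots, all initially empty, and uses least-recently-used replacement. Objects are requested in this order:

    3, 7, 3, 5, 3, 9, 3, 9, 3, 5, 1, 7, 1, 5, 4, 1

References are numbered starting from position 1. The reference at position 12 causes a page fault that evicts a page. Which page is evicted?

3

pos 1: 3 -> miss, frames (3)
pos 2: 7 -> miss, frames (3 7)
pos 3: 3 -> hit
pos 4: 5 -> miss, frames (7 3 5)
pos 5: 3 -> hit
pos 6: 9 -> miss, evict 7, frames (5 3 9)
pos 7: 3 -> hit
pos 8: 9 -> hit
pos 9: 3 -> hit
pos 10: 5 -> hit
pos 11: 1 -> miss, evict 9, frames (3 5 1)
pos 12: 7 -> miss, evict 3, frames (5 1 7)
At position 12, page 3 is evicted.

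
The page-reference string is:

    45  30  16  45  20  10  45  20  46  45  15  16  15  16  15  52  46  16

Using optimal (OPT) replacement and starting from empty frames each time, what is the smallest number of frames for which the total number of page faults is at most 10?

f=1: 18 faults
f=2: 11 faults
f=3: 9 faults
f=4: 8 faults
f=5: 8 faults
f=6: 8 faults
f=7: 8 faults
f=8: 8 faults
Smallest f with faults ≤ 10 is 3.

3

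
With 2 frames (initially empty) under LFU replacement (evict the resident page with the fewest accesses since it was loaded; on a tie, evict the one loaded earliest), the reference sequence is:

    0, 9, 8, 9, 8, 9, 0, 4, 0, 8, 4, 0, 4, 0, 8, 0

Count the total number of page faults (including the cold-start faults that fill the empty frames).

0 → fault, frames (0)
9 → fault, frames (0 9)
8 → fault, evict 0, frames (9 8)
9 → hit
8 → hit
9 → hit
0 → fault, evict 8, frames (9 0)
4 → fault, evict 0, frames (9 4)
0 → fault, evict 4, frames (9 0)
8 → fault, evict 0, frames (9 8)
4 → fault, evict 8, frames (9 4)
0 → fault, evict 4, frames (9 0)
4 → fault, evict 0, frames (9 4)
0 → fault, evict 4, frames (9 0)
8 → fault, evict 0, frames (9 8)
0 → fault, evict 8, frames (9 0)
Page faults: 13.

13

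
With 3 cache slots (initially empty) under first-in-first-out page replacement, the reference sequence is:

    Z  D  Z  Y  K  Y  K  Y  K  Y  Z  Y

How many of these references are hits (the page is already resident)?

7

Z → miss, frames {Z}
D → miss, frames {Z,D}
Z → hit
Y → miss, frames {Z,D,Y}
K → miss, evict Z, frames {D,Y,K}
Y → hit
K → hit
Y → hit
K → hit
Y → hit
Z → miss, evict D, frames {Y,K,Z}
Y → hit
Hits: 7.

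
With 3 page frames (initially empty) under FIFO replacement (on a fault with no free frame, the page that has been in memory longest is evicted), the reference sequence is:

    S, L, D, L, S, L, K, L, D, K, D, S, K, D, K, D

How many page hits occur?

S → fault, frames (S)
L → fault, frames (S L)
D → fault, frames (S L D)
L → hit
S → hit
L → hit
K → fault, evict S, frames (L D K)
L → hit
D → hit
K → hit
D → hit
S → fault, evict L, frames (D K S)
K → hit
D → hit
K → hit
D → hit
Hits: 11.

11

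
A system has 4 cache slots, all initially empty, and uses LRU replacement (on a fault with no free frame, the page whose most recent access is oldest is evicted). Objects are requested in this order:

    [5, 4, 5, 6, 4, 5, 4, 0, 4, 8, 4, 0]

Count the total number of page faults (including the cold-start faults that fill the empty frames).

5

5: fault, frames {5}
4: fault, frames {5,4}
5: hit
6: fault, frames {4,5,6}
4: hit
5: hit
4: hit
0: fault, frames {6,5,4,0}
4: hit
8: fault, evict 6, frames {5,0,4,8}
4: hit
0: hit
Page faults: 5.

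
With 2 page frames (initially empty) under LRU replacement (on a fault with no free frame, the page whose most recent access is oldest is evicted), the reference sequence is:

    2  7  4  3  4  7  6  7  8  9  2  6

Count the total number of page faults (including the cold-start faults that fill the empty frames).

10

2 → fault, frames [2]
7 → fault, frames [2, 7]
4 → fault, evict 2, frames [7, 4]
3 → fault, evict 7, frames [4, 3]
4 → hit
7 → fault, evict 3, frames [4, 7]
6 → fault, evict 4, frames [7, 6]
7 → hit
8 → fault, evict 6, frames [7, 8]
9 → fault, evict 7, frames [8, 9]
2 → fault, evict 8, frames [9, 2]
6 → fault, evict 9, frames [2, 6]
Page faults: 10.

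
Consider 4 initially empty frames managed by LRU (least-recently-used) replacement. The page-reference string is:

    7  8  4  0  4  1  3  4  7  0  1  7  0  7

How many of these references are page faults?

9

7 -> miss, frames {7}
8 -> miss, frames {7,8}
4 -> miss, frames {7,8,4}
0 -> miss, frames {7,8,4,0}
4 -> hit
1 -> miss, evict 7, frames {8,0,4,1}
3 -> miss, evict 8, frames {0,4,1,3}
4 -> hit
7 -> miss, evict 0, frames {1,3,4,7}
0 -> miss, evict 1, frames {3,4,7,0}
1 -> miss, evict 3, frames {4,7,0,1}
7 -> hit
0 -> hit
7 -> hit
Page faults: 9.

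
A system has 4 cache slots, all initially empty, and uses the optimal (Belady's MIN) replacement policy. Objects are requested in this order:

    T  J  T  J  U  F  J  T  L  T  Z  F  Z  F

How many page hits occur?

T -> miss, frames {T}
J -> miss, frames {T,J}
T -> hit
J -> hit
U -> miss, frames {T,J,U}
F -> miss, frames {T,J,U,F}
J -> hit
T -> hit
L -> miss, evict U, frames {T,J,F,L}
T -> hit
Z -> miss, evict L, frames {T,J,F,Z}
F -> hit
Z -> hit
F -> hit
Hits: 8.

8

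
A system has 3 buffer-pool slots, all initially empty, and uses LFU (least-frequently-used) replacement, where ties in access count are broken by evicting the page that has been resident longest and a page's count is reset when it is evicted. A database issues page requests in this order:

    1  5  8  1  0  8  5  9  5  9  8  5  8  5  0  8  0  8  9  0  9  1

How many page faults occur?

1 → miss, frames {1}
5 → miss, frames {1,5}
8 → miss, frames {1,5,8}
1 → hit
0 → miss, evict 5, frames {1,8,0}
8 → hit
5 → miss, evict 0, frames {1,8,5}
9 → miss, evict 5, frames {1,8,9}
5 → miss, evict 9, frames {1,8,5}
9 → miss, evict 5, frames {1,8,9}
8 → hit
5 → miss, evict 9, frames {1,8,5}
8 → hit
5 → hit
0 → miss, evict 1, frames {8,5,0}
8 → hit
0 → hit
8 → hit
9 → miss, evict 5, frames {8,0,9}
0 → hit
9 → hit
1 → miss, evict 9, frames {8,0,1}
Page faults: 12.

12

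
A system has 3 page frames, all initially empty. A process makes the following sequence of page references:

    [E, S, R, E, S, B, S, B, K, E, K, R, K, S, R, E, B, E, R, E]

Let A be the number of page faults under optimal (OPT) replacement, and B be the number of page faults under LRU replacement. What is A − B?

Under OPT: F F F . . F . . F . . F . . . F F . . . → 8 faults.
Under LRU: F F F . . F . . F F . F . F . F F . . . → 10 faults.
A − B = 8 − 10 = -2.

-2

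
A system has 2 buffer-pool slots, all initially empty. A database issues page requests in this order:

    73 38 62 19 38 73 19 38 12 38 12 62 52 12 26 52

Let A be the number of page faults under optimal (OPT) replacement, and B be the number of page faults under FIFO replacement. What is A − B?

Under OPT: F F F F . F . F F . . F F . F . → 10 faults.
Under FIFO: F F F F F F F F F . . F F F F F → 14 faults.
A − B = 10 − 14 = -4.

-4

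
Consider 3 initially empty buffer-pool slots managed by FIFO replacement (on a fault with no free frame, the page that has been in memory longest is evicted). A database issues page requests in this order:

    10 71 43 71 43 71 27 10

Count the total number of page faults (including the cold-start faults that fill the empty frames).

10: fault, frames {10}
71: fault, frames {10,71}
43: fault, frames {10,71,43}
71: hit
43: hit
71: hit
27: fault, evict 10, frames {71,43,27}
10: fault, evict 71, frames {43,27,10}
Page faults: 5.

5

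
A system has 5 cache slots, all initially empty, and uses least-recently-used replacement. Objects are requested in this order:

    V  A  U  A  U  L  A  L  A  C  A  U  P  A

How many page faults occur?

V -> miss, frames (V)
A -> miss, frames (V A)
U -> miss, frames (V A U)
A -> hit
U -> hit
L -> miss, frames (V A U L)
A -> hit
L -> hit
A -> hit
C -> miss, frames (V U L A C)
A -> hit
U -> hit
P -> miss, evict V, frames (L C A U P)
A -> hit
Page faults: 6.

6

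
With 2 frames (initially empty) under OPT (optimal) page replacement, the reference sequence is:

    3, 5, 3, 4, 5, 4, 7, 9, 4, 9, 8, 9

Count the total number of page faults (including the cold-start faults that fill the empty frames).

6

3 -> fault, frames (3)
5 -> fault, frames (3 5)
3 -> hit
4 -> fault, evict 3, frames (5 4)
5 -> hit
4 -> hit
7 -> fault, evict 5, frames (4 7)
9 -> fault, evict 7, frames (4 9)
4 -> hit
9 -> hit
8 -> fault, evict 4, frames (9 8)
9 -> hit
Page faults: 6.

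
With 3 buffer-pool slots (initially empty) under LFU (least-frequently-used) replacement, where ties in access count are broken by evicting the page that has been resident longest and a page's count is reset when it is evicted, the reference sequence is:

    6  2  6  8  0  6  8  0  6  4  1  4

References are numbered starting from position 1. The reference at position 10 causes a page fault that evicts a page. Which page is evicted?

pos 1: 6: miss, frames [6]
pos 2: 2: miss, frames [6, 2]
pos 3: 6: hit
pos 4: 8: miss, frames [6, 2, 8]
pos 5: 0: miss, evict 2, frames [6, 8, 0]
pos 6: 6: hit
pos 7: 8: hit
pos 8: 0: hit
pos 9: 6: hit
pos 10: 4: miss, evict 8, frames [6, 0, 4]
At position 10, page 8 is evicted.

8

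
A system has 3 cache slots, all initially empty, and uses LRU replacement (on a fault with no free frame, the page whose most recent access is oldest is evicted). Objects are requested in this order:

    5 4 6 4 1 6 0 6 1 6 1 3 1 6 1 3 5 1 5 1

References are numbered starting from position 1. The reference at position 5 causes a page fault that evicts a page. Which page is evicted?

pos 1: 5 -> miss, frames (5)
pos 2: 4 -> miss, frames (5 4)
pos 3: 6 -> miss, frames (5 4 6)
pos 4: 4 -> hit
pos 5: 1 -> miss, evict 5, frames (6 4 1)
At position 5, page 5 is evicted.

5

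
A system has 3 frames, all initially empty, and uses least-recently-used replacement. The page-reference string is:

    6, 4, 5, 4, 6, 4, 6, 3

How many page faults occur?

4

6: fault, frames (6)
4: fault, frames (6 4)
5: fault, frames (6 4 5)
4: hit
6: hit
4: hit
6: hit
3: fault, evict 5, frames (4 6 3)
Page faults: 4.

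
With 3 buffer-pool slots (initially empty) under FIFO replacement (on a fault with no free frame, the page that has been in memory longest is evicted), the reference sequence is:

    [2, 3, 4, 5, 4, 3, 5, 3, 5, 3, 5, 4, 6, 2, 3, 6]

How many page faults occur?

7

2: miss, frames {2}
3: miss, frames {2,3}
4: miss, frames {2,3,4}
5: miss, evict 2, frames {3,4,5}
4: hit
3: hit
5: hit
3: hit
5: hit
3: hit
5: hit
4: hit
6: miss, evict 3, frames {4,5,6}
2: miss, evict 4, frames {5,6,2}
3: miss, evict 5, frames {6,2,3}
6: hit
Page faults: 7.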